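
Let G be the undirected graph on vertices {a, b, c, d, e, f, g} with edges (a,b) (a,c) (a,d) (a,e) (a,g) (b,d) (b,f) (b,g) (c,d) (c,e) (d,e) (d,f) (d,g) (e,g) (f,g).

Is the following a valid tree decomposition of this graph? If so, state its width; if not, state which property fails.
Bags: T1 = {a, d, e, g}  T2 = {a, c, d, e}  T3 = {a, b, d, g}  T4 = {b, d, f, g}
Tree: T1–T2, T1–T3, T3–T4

Every vertex of G appears in some bag (union = {a, b, c, d, e, f, g}); every edge is covered by a bag; and for each vertex v the set of bags containing v is connected in the bag tree. The decomposition is therefore valid. The largest bag has 4 vertices, so the width is 3.

Yes; width 3.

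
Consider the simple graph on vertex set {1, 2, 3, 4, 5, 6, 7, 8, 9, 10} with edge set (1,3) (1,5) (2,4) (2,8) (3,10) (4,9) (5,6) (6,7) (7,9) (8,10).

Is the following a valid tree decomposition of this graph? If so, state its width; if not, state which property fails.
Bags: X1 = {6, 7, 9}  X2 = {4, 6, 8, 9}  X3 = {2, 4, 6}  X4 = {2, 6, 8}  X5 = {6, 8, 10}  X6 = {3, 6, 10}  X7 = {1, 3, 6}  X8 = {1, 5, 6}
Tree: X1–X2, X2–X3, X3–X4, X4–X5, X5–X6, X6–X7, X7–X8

No — bags containing vertex 8 are not connected in the tree.

A tree decomposition must satisfy three properties: every vertex lies in some bag; for every edge, both endpoints lie together in some bag; and for every vertex, the bags containing it form a connected subtree. Here bags containing vertex 8 are not connected in the tree, so the decomposition is invalid.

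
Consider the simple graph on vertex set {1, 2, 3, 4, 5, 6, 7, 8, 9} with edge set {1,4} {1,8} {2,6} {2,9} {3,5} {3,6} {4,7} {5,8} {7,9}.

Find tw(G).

2

A width-2 tree decomposition is:
Bags: B1 = {4, 7, 9}  B2 = {1, 4, 9}  B3 = {1, 8, 9}  B4 = {5, 8, 9}  B5 = {3, 5, 9}  B6 = {3, 6, 9}  B7 = {2, 6, 9}
Tree: B1–B2, B2–B3, B3–B4, B4–B5, B5–B6, B6–B7
Every bag has size at most 3, so the width is 3 − 1 = 2 and tw(G) ≤ 2. Since 9–7–4–1–8–5–3–6–2–9 is a cycle in G, G is not acyclic. Forests are exactly the graphs of treewidth ≤ 1, so tw(G) ≥ 2. Therefore the treewidth is 2.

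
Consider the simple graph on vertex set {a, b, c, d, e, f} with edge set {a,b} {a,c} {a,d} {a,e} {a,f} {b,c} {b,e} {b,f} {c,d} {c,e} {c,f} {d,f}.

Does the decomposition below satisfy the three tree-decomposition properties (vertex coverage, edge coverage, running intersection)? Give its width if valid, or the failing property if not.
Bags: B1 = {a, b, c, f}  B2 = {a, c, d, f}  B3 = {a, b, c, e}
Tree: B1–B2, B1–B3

Vertex coverage: the bags together contain {a, b, c, d, e, f}, the full vertex set. Edge coverage: each edge of G has both endpoints in at least one bag. Running intersection: for every vertex, the bags containing it form a connected subtree. All three properties hold, so this is a valid tree decomposition of width max|bag| − 1 = 3, and hence tw(G) ≤ 3.

Yes; width 3.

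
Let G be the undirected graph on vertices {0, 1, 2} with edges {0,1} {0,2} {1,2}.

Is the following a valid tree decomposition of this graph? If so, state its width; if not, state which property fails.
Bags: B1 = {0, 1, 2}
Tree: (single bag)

Vertex coverage: the bags together contain {0, 1, 2}, the full vertex set. Edge coverage: each edge of G has both endpoints in at least one bag. Running intersection: for every vertex, the bags containing it form a connected subtree. All three properties hold, so this is a valid tree decomposition of width max|bag| − 1 = 2, and hence tw(G) ≤ 2.

Yes; width 2.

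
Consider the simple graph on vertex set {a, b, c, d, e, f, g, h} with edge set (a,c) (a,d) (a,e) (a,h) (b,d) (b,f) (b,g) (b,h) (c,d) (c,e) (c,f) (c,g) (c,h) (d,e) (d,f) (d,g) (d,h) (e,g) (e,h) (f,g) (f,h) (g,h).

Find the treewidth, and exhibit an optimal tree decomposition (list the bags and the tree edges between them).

Each bag holds 5 vertices, so the decomposition has width 4, which upper-bounds the treewidth. For the lower bound, the 5 vertices {c, d, e, g, h} are pairwise adjacent, and any tree decomposition puts a clique entirely inside one bag — forcing width ≥ 4. Hence tw(G) = 4 exactly.

Treewidth 4.
One such decomposition:
Bags: B1 = {c, d, e, g, h}  B2 = {c, d, f, g, h}  B3 = {a, c, d, e, h}  B4 = {b, d, f, g, h}
Tree: B1–B2, B1–B3, B2–B4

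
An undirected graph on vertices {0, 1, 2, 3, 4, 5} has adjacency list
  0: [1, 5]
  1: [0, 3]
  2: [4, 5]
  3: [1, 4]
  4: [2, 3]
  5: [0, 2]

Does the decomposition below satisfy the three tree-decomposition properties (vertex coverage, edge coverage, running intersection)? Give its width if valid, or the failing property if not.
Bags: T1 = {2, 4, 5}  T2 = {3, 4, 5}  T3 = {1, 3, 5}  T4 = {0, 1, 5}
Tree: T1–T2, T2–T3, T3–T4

Yes; width 2.

Every vertex of G appears in some bag (union = {0, 1, 2, 3, 4, 5}); every edge is covered by a bag; and for each vertex v the set of bags containing v is connected in the bag tree. The decomposition is therefore valid. The largest bag has 3 vertices, so the width is 2.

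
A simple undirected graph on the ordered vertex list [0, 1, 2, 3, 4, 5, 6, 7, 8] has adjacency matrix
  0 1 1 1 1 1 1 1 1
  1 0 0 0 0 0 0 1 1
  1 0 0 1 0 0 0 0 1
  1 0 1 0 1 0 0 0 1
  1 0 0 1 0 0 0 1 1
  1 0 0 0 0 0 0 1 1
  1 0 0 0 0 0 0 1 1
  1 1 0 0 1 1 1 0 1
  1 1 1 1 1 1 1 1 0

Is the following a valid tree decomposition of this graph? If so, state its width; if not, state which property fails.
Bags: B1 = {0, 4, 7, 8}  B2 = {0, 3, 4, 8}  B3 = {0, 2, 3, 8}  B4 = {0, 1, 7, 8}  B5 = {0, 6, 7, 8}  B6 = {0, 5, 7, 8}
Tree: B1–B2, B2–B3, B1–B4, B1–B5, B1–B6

Every vertex of G appears in some bag (union = {0, 1, 2, 3, 4, 5, 6, 7, 8}); every edge is covered by a bag; and for each vertex v the set of bags containing v is connected in the bag tree. The decomposition is therefore valid. The largest bag has 4 vertices, so the width is 3.

Yes; width 3.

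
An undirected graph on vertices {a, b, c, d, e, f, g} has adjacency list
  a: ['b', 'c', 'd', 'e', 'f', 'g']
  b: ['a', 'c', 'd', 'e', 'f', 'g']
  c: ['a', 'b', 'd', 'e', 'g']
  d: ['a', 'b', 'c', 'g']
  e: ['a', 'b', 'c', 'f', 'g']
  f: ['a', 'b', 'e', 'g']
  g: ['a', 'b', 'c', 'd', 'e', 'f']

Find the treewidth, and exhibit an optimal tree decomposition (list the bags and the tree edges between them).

Treewidth 4.
One optimal decomposition is:
Bags: B1 = {a, b, c, e, g}  B2 = {a, b, c, d, g}  B3 = {a, b, e, f, g}
Tree: B1–B2, B1–B3

Each bag holds 5 vertices, so the decomposition has width 4, which upper-bounds the treewidth. On the other hand G contains the 5-clique {a, b, c, d, g}. A clique must lie in a single bag of any decomposition, so no decomposition can have width below 4. Hence tw(G) = 4 exactly.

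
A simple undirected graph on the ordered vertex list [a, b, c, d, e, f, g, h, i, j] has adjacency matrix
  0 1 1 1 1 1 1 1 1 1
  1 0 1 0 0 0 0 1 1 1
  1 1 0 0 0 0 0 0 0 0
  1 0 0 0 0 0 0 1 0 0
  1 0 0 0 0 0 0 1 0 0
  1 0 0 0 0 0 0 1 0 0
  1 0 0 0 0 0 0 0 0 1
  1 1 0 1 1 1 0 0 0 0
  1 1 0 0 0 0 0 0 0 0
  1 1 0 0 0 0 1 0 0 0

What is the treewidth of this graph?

A width-2 tree decomposition is:
Bags: B1 = {a, b, j}  B2 = {a, b, h}  B3 = {a, e, h}  B4 = {a, g, j}  B5 = {a, d, h}  B6 = {a, b, c}  B7 = {a, f, h}  B8 = {a, b, i}
Tree: B1–B2, B2–B3, B1–B4, B2–B5, B1–B6, B3–B7, B1–B8
Every bag has size at most 3, so the width is 3 − 1 = 2 and tw(G) ≤ 2. Conversely, {a, g, j} is a clique of size 3, and the vertices of any clique must share a bag in every tree decomposition; so some bag has ≥ 3 vertices and tw(G) ≥ 2. Therefore the treewidth is 2.

2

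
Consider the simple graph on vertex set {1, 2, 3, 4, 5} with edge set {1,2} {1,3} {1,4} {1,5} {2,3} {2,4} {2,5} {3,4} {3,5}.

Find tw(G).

A width-3 tree decomposition is:
Bags: B1 = {1, 2, 3, 4}  B2 = {1, 2, 3, 5}
Tree: B1–B2
Every bag has size at most 4, so the width is 4 − 1 = 3 and tw(G) ≤ 3. For the lower bound, the 4 vertices {1, 2, 3, 4} are pairwise adjacent, and any tree decomposition puts a clique entirely inside one bag — forcing width ≥ 3. The upper and lower bounds meet at 3, so that is the treewidth.

3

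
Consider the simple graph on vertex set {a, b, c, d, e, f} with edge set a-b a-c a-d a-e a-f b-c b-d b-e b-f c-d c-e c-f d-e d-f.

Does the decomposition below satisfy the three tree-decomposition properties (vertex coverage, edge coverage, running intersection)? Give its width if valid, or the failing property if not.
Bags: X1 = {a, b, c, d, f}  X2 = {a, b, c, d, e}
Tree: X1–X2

Yes; width 4.

Vertex coverage: the bags together contain {a, b, c, d, e, f}, the full vertex set. Edge coverage: each edge of G has both endpoints in at least one bag. Running intersection: for every vertex, the bags containing it form a connected subtree. All three properties hold, so this is a valid tree decomposition of width max|bag| − 1 = 4, and hence tw(G) ≤ 4.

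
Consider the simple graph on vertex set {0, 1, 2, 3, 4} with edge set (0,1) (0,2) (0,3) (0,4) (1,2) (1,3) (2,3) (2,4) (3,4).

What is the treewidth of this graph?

3

A width-3 tree decomposition is:
Bags: B1 = {0, 2, 3, 4}  B2 = {0, 1, 2, 3}
Tree: B1–B2
Each bag holds 4 vertices, so the decomposition has width 3, which upper-bounds the treewidth. Conversely, {0, 1, 2, 3} is a clique of size 4, and the vertices of any clique must share a bag in every tree decomposition; so some bag has ≥ 4 vertices and tw(G) ≥ 3. Combining the bounds, tw(G) = 3.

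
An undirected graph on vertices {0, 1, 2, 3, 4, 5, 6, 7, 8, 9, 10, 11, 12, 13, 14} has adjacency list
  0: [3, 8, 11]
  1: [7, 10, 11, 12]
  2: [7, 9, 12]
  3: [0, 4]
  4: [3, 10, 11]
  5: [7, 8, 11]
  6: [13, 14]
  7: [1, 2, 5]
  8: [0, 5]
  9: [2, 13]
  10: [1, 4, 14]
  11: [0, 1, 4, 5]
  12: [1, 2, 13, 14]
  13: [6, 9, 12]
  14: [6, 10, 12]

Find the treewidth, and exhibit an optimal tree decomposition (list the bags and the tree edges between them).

Each bag holds 4 vertices, so the decomposition has width 3, which upper-bounds the treewidth. For the lower bound: the 4 vertex sets {6,9,13}, {14}, {12}, {1,2,7,10} are disjoint, each induces a connected subgraph, and every pair is joined by at least one edge of G. Contracting each set to a single vertex therefore yields K_{4} as a minor, and since treewidth is minor-monotone, tw(G) ≥ tw(K_{4}) = 3. Combining the bounds, tw(G) = 3.

Treewidth 3.
One optimal decomposition is:
Bags: B1 = {6, 9, 13, 14}  B2 = {9, 12, 13, 14}  B3 = {2, 9, 12, 14}  B4 = {2, 10, 12, 14}  B5 = {1, 2, 10, 12}  B6 = {1, 2, 7, 10}  B7 = {1, 4, 7, 10}  B8 = {1, 4, 7, 11}  B9 = {4, 5, 7, 11}  B10 = {3, 4, 5, 11}  B11 = {0, 3, 5, 11}  B12 = {0, 3, 5, 8}
Tree: B1–B2, B2–B3, B3–B4, B4–B5, B5–B6, B6–B7, B7–B8, B8–B9, B9–B10, B10–B11, B11–B12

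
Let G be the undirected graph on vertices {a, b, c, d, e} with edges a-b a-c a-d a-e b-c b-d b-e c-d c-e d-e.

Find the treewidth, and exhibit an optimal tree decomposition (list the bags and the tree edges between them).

A single bag containing all 5 vertices is trivially a valid decomposition of width 4. For the lower bound, the 5 vertices {a, b, c, d, e} are pairwise adjacent, and any tree decomposition puts a clique entirely inside one bag — forcing width ≥ 4. Combining the bounds, tw(G) = 4.

Treewidth 4.
One optimal decomposition is:
Bags: B1 = {a, b, c, d, e}
Tree: (single bag)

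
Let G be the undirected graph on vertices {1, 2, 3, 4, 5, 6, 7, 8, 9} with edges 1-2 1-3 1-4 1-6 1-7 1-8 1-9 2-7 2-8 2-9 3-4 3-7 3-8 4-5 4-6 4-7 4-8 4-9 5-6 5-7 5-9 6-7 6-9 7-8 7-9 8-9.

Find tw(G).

4

A width-4 tree decomposition is:
Bags: B1 = {1, 4, 6, 7, 9}  B2 = {1, 4, 7, 8, 9}  B3 = {1, 3, 4, 7, 8}  B4 = {1, 2, 7, 8, 9}  B5 = {4, 5, 6, 7, 9}
Tree: B1–B2, B2–B3, B2–B4, B1–B5
The largest bag has 5 vertices, giving width 4; this decomposition certifies tw(G) ≤ 4. On the other hand G contains the 5-clique {1, 2, 7, 8, 9}. A clique must lie in a single bag of any decomposition, so no decomposition can have width below 4. The upper and lower bounds meet at 4, so that is the treewidth.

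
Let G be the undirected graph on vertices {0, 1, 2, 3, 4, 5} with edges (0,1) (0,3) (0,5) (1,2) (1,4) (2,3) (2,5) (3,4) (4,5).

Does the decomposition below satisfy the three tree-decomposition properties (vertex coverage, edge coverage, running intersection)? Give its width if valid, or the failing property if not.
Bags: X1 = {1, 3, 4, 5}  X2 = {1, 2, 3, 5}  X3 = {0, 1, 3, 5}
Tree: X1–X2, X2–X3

Yes; width 3.

Every vertex of G appears in some bag (union = {0, 1, 2, 3, 4, 5}); every edge is covered by a bag; and for each vertex v the set of bags containing v is connected in the bag tree. The decomposition is therefore valid. The largest bag has 4 vertices, so the width is 3.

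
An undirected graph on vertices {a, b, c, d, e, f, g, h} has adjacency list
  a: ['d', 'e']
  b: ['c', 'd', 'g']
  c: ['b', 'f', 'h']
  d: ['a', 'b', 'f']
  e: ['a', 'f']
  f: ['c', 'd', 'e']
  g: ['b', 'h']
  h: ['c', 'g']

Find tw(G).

2

A width-2 tree decomposition is:
Bags: B1 = {c, g, h}  B2 = {b, c, g}  B3 = {b, c, f}  B4 = {b, d, f}  B5 = {d, e, f}  B6 = {a, d, e}
Tree: B1–B2, B2–B3, B3–B4, B4–B5, B5–B6
Each bag holds 3 vertices, so the decomposition has width 2, which upper-bounds the treewidth. Since h–g–b–c–h is a cycle in G, G is not acyclic. Forests are exactly the graphs of treewidth ≤ 1, so tw(G) ≥ 2. The upper and lower bounds meet at 2, so that is the treewidth.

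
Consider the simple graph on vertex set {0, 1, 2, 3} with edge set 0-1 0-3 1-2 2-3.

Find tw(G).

2

A width-2 tree decomposition is:
Bags: B1 = {1, 2, 3}  B2 = {0, 1, 3}
Tree: B1–B2
The largest bag has 3 vertices, giving width 2; this decomposition certifies tw(G) ≤ 2. Since 3–2–1–0–3 is a cycle in G, G is not acyclic. Forests are exactly the graphs of treewidth ≤ 1, so tw(G) ≥ 2. Combining the bounds, tw(G) = 2.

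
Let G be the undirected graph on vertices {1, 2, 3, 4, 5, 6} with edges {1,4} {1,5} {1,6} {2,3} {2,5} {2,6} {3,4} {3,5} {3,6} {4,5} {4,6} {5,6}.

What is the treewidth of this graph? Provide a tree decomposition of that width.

Every bag has size at most 4, so the width is 4 − 1 = 3 and tw(G) ≤ 3. For the lower bound, the 4 vertices {1, 4, 5, 6} are pairwise adjacent, and any tree decomposition puts a clique entirely inside one bag — forcing width ≥ 3. Therefore the treewidth is 3.

Treewidth 3.
Bags: B1 = {2, 3, 5, 6}  B2 = {3, 4, 5, 6}  B3 = {1, 4, 5, 6}
Tree: B1–B2, B2–B3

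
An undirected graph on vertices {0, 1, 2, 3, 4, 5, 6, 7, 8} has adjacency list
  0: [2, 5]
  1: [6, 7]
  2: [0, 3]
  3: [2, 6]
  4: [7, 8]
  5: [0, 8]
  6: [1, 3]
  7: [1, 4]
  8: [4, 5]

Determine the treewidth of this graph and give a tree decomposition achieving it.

Each bag holds 3 vertices, so the decomposition has width 2, which upper-bounds the treewidth. Since 8–4–7–1–6–3–2–0–5–8 is a cycle in G, G is not acyclic. Forests are exactly the graphs of treewidth ≤ 1, so tw(G) ≥ 2. Hence tw(G) = 2 exactly.

Treewidth 2.
One optimal decomposition is:
Bags: B1 = {4, 7, 8}  B2 = {1, 7, 8}  B3 = {1, 6, 8}  B4 = {3, 6, 8}  B5 = {2, 3, 8}  B6 = {0, 2, 8}  B7 = {0, 5, 8}
Tree: B1–B2, B2–B3, B3–B4, B4–B5, B5–B6, B6–B7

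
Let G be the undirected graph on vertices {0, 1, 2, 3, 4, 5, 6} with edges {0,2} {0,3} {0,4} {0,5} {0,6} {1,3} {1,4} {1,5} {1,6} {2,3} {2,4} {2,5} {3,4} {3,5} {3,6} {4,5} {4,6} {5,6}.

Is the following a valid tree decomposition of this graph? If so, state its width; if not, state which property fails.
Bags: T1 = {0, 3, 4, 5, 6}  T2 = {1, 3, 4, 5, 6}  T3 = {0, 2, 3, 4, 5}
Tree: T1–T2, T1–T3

Yes; width 4.

Vertex coverage: the bags together contain {0, 1, 2, 3, 4, 5, 6}, the full vertex set. Edge coverage: each edge of G has both endpoints in at least one bag. Running intersection: for every vertex, the bags containing it form a connected subtree. All three properties hold, so this is a valid tree decomposition of width max|bag| − 1 = 4, and hence tw(G) ≤ 4.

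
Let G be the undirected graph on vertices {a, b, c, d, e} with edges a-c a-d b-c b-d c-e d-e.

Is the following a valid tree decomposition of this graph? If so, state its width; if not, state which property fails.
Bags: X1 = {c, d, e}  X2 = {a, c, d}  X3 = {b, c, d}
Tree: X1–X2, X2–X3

Vertex coverage: the bags together contain {a, b, c, d, e}, the full vertex set. Edge coverage: each edge of G has both endpoints in at least one bag. Running intersection: for every vertex, the bags containing it form a connected subtree. All three properties hold, so this is a valid tree decomposition of width max|bag| − 1 = 2, and hence tw(G) ≤ 2.

Yes; width 2.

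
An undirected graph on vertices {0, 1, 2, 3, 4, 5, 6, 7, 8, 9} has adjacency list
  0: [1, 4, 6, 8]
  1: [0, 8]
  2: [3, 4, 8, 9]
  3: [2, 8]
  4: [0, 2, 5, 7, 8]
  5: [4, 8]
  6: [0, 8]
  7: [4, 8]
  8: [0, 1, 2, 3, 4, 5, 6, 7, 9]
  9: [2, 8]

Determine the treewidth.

A width-2 tree decomposition is:
Bags: B1 = {0, 4, 8}  B2 = {4, 7, 8}  B3 = {0, 1, 8}  B4 = {2, 4, 8}  B5 = {2, 3, 8}  B6 = {0, 6, 8}  B7 = {4, 5, 8}  B8 = {2, 8, 9}
Tree: B1–B2, B1–B3, B1–B4, B4–B5, B3–B6, B4–B7, B4–B8
Every bag has size at most 3, so the width is 3 − 1 = 2 and tw(G) ≤ 2. On the other hand G contains the 3-clique {0, 1, 8}. A clique must lie in a single bag of any decomposition, so no decomposition can have width below 2. The upper and lower bounds meet at 2, so that is the treewidth.

2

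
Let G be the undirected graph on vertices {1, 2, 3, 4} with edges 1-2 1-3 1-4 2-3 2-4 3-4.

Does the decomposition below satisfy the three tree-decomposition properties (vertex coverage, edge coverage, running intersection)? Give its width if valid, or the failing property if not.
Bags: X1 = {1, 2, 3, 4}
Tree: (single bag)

Yes; width 3.

Checking the three conditions: (i) the bags cover all of {1, 2, 3, 4}; (ii) for each edge, some bag contains both endpoints; (iii) the bags containing any fixed vertex form a subtree. All hold, so the decomposition is valid with width 4 − 1 = 3.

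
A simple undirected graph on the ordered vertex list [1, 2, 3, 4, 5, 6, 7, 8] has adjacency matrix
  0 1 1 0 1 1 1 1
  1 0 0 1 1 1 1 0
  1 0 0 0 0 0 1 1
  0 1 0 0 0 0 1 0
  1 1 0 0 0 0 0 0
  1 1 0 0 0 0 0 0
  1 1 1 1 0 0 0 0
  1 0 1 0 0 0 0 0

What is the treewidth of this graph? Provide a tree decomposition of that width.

Treewidth 2.
One optimal decomposition is:
Bags: B1 = {1, 2, 7}  B2 = {1, 3, 7}  B3 = {1, 2, 6}  B4 = {1, 2, 5}  B5 = {1, 3, 8}  B6 = {2, 4, 7}
Tree: B1–B2, B1–B3, B3–B4, B2–B5, B1–B6

Each bag holds 3 vertices, so the decomposition has width 2, which upper-bounds the treewidth. Conversely, {1, 3, 8} is a clique of size 3, and the vertices of any clique must share a bag in every tree decomposition; so some bag has ≥ 3 vertices and tw(G) ≥ 2. Hence tw(G) = 2 exactly.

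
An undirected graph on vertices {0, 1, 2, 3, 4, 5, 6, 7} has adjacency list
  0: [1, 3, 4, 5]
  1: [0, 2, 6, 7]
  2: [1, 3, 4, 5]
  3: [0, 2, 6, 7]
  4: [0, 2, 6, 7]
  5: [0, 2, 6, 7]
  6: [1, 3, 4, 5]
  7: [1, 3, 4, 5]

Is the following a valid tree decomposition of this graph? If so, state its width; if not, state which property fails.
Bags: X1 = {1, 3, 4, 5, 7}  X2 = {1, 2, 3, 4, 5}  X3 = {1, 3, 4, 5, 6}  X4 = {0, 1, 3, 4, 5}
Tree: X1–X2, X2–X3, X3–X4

Vertex coverage: the bags together contain {0, 1, 2, 3, 4, 5, 6, 7}, the full vertex set. Edge coverage: each edge of G has both endpoints in at least one bag. Running intersection: for every vertex, the bags containing it form a connected subtree. All three properties hold, so this is a valid tree decomposition of width max|bag| − 1 = 4, and hence tw(G) ≤ 4.

Yes; width 4.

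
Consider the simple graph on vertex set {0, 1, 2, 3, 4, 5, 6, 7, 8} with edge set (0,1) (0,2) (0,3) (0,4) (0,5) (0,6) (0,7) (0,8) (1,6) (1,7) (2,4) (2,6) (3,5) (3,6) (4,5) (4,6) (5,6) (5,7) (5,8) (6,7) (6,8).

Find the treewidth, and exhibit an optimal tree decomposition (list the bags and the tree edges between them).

Treewidth 3.
One such decomposition:
Bags: B1 = {0, 3, 5, 6}  B2 = {0, 4, 5, 6}  B3 = {0, 2, 4, 6}  B4 = {0, 5, 6, 7}  B5 = {0, 5, 6, 8}  B6 = {0, 1, 6, 7}
Tree: B1–B2, B2–B3, B2–B4, B1–B5, B4–B6

Every bag has size at most 4, so the width is 4 − 1 = 3 and tw(G) ≤ 3. On the other hand G contains the 4-clique {0, 1, 6, 7}. A clique must lie in a single bag of any decomposition, so no decomposition can have width below 3. The upper and lower bounds meet at 3, so that is the treewidth.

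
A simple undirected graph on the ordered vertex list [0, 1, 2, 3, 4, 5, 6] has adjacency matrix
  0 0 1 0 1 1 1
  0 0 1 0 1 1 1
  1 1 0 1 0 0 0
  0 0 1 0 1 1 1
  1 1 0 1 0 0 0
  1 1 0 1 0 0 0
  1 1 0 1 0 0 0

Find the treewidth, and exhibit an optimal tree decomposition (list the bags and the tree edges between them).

Treewidth 3.
One such decomposition:
Bags: B1 = {0, 1, 3, 4}  B2 = {0, 1, 3, 5}  B3 = {0, 1, 3, 6}  B4 = {0, 1, 2, 3}
Tree: B1–B2, B2–B3, B3–B4

Each bag holds 4 vertices, so the decomposition has width 3, which upper-bounds the treewidth. For the lower bound: the 4 vertex sets {3,4}, {1,5}, {0}, {6} are disjoint, each induces a connected subgraph, and every pair is joined by at least one edge of G. Contracting each set to a single vertex therefore yields K_{4} as a minor, and since treewidth is minor-monotone, tw(G) ≥ tw(K_{4}) = 3. Therefore the treewidth is 3.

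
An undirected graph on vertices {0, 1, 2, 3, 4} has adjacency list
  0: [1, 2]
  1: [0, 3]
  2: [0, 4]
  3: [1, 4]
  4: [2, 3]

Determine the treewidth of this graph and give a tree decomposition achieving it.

Treewidth 2.
Bags: B1 = {0, 1, 3}  B2 = {0, 2, 3}  B3 = {2, 3, 4}
Tree: B1–B2, B2–B3

Each bag holds 3 vertices, so the decomposition has width 2, which upper-bounds the treewidth. Since 3–1–0–2–4–3 is a cycle in G, G is not acyclic. Forests are exactly the graphs of treewidth ≤ 1, so tw(G) ≥ 2. Combining the bounds, tw(G) = 2.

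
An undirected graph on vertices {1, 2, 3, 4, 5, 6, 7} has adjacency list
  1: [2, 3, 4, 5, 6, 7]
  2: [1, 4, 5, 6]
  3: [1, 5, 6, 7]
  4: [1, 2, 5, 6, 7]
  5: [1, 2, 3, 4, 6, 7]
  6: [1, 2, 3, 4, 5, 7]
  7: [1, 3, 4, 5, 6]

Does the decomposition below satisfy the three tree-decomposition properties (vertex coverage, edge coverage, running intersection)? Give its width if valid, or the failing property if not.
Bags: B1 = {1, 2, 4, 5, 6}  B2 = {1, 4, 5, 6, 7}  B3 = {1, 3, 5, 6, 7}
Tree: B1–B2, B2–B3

Every vertex of G appears in some bag (union = {1, 2, 3, 4, 5, 6, 7}); every edge is covered by a bag; and for each vertex v the set of bags containing v is connected in the bag tree. The decomposition is therefore valid. The largest bag has 5 vertices, so the width is 4.

Yes; width 4.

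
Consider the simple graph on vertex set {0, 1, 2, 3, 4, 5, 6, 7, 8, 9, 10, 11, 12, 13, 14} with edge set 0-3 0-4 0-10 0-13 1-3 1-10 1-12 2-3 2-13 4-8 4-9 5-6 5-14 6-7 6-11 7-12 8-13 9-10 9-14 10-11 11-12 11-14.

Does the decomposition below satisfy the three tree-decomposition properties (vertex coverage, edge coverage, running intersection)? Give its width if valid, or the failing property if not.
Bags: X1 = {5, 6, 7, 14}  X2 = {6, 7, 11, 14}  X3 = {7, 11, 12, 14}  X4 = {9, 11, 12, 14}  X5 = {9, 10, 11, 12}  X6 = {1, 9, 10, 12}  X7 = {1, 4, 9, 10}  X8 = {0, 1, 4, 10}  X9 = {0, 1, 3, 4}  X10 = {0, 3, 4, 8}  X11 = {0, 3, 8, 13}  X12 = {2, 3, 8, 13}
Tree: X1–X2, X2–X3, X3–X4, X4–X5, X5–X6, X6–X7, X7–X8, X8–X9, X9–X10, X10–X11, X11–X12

Vertex coverage: the bags together contain {0, 1, 2, 3, 4, 5, 6, 7, 8, 9, 10, 11, 12, 13, 14}, the full vertex set. Edge coverage: each edge of G has both endpoints in at least one bag. Running intersection: for every vertex, the bags containing it form a connected subtree. All three properties hold, so this is a valid tree decomposition of width max|bag| − 1 = 3, and hence tw(G) ≤ 3.

Yes; width 3.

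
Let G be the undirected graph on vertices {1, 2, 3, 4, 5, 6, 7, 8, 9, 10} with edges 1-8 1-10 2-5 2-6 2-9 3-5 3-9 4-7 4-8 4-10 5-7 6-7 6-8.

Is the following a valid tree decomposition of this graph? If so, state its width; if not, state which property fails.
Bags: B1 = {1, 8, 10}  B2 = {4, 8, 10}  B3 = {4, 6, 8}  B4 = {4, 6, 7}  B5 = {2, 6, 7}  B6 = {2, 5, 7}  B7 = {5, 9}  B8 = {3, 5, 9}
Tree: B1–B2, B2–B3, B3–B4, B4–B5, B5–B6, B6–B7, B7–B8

No — edge (2,9) lies in no bag.

A tree decomposition must satisfy three properties: every vertex lies in some bag; for every edge, both endpoints lie together in some bag; and for every vertex, the bags containing it form a connected subtree. Here edge (2,9) lies in no bag, so the decomposition is invalid.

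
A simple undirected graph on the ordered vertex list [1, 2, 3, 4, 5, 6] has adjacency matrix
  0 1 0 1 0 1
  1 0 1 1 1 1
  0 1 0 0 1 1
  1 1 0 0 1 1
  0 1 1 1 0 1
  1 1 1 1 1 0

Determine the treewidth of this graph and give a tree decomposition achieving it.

Every bag has size at most 4, so the width is 4 − 1 = 3 and tw(G) ≤ 3. On the other hand G contains the 4-clique {2, 3, 5, 6}. A clique must lie in a single bag of any decomposition, so no decomposition can have width below 3. Hence tw(G) = 3 exactly.

Treewidth 3.
One optimal decomposition is:
Bags: B1 = {2, 4, 5, 6}  B2 = {1, 2, 4, 6}  B3 = {2, 3, 5, 6}
Tree: B1–B2, B1–B3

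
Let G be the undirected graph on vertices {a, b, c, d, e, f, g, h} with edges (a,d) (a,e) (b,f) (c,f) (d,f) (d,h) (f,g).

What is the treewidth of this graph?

1

A width-1 tree decomposition is:
Bags: B1 = {b, f}  B2 = {f, g}  B3 = {d, f}  B4 = {c, f}  B5 = {d, h}  B6 = {a, d}  B7 = {a, e}
Tree: B1–B2, B1–B3, B2–B4, B3–B5, B5–B6, B6–B7
Each bag holds 2 vertices, so the decomposition has width 1, which upper-bounds the treewidth. G has an edge, so its treewidth is at least 1. Therefore the treewidth is 1.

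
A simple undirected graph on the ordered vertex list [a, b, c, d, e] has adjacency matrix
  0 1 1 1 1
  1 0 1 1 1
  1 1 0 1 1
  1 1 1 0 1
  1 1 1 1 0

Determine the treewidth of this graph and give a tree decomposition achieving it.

Treewidth 4.
Bags: B1 = {a, b, c, d, e}
Tree: (single bag)

With just one bag of size 5, the width is 5 − 1 = 4, so tw(G) ≤ 4. On the other hand G contains the 5-clique {a, b, c, d, e}. A clique must lie in a single bag of any decomposition, so no decomposition can have width below 4. Hence tw(G) = 4 exactly.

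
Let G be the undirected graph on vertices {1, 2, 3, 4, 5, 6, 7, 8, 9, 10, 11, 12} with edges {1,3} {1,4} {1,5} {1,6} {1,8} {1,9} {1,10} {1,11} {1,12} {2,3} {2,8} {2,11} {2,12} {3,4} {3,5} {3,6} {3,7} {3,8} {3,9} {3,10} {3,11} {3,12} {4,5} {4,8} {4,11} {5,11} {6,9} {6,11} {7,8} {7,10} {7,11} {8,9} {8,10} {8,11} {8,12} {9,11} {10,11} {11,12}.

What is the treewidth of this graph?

4

A width-4 tree decomposition is:
Bags: B1 = {1, 3, 4, 8, 11}  B2 = {1, 3, 8, 9, 11}  B3 = {1, 3, 8, 11, 12}  B4 = {1, 3, 4, 5, 11}  B5 = {1, 3, 8, 10, 11}  B6 = {1, 3, 6, 9, 11}  B7 = {3, 7, 8, 10, 11}  B8 = {2, 3, 8, 11, 12}
Tree: B1–B2, B2–B3, B1–B4, B1–B5, B2–B6, B5–B7, B3–B8
Every bag has size at most 5, so the width is 5 − 1 = 4 and tw(G) ≤ 4. On the other hand G contains the 5-clique {1, 3, 8, 9, 11}. A clique must lie in a single bag of any decomposition, so no decomposition can have width below 4. Hence tw(G) = 4 exactly.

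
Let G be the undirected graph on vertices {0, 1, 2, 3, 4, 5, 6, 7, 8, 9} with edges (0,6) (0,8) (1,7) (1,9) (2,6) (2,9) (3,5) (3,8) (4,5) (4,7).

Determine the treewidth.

2

A width-2 tree decomposition is:
Bags: B1 = {3, 4, 5}  B2 = {3, 4, 7}  B3 = {1, 3, 7}  B4 = {1, 3, 9}  B5 = {2, 3, 9}  B6 = {2, 3, 6}  B7 = {0, 3, 6}  B8 = {0, 3, 8}
Tree: B1–B2, B2–B3, B3–B4, B4–B5, B5–B6, B6–B7, B7–B8
The largest bag has 3 vertices, giving width 2; this decomposition certifies tw(G) ≤ 2. Since 3–5–4–7–1–9–2–6–0–8–3 is a cycle in G, G is not acyclic. Forests are exactly the graphs of treewidth ≤ 1, so tw(G) ≥ 2. Hence tw(G) = 2 exactly.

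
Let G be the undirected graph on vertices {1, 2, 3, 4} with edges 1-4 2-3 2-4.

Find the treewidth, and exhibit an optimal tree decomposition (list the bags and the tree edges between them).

The largest bag has 2 vertices, giving width 1; this decomposition certifies tw(G) ≤ 1. Since G has at least one edge (e.g. 1–4), it is not an edgeless graph, so tw(G) ≥ 1. Combining the bounds, tw(G) = 1.

Treewidth 1.
Bags: B1 = {1, 4}  B2 = {2, 4}  B3 = {2, 3}
Tree: B1–B2, B2–B3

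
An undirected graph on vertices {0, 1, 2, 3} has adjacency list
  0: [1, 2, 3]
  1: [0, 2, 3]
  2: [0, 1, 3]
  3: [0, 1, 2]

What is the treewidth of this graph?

A width-3 tree decomposition is:
Bags: B1 = {0, 1, 2, 3}
Tree: (single bag)
With just one bag of size 4, the width is 4 − 1 = 3, so tw(G) ≤ 3. On the other hand G contains the 4-clique {0, 1, 2, 3}. A clique must lie in a single bag of any decomposition, so no decomposition can have width below 3. The upper and lower bounds meet at 3, so that is the treewidth.

3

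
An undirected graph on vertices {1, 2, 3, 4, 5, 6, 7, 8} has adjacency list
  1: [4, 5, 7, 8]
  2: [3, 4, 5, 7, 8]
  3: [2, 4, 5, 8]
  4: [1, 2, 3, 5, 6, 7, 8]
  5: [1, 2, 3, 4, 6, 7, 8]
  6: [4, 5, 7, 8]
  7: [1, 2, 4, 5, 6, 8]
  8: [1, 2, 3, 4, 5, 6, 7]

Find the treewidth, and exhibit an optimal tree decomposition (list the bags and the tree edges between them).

Every bag has size at most 5, so the width is 5 − 1 = 4 and tw(G) ≤ 4. Conversely, {2, 3, 4, 5, 8} is a clique of size 5, and the vertices of any clique must share a bag in every tree decomposition; so some bag has ≥ 5 vertices and tw(G) ≥ 4. Combining the bounds, tw(G) = 4.

Treewidth 4.
Bags: B1 = {4, 5, 6, 7, 8}  B2 = {2, 4, 5, 7, 8}  B3 = {1, 4, 5, 7, 8}  B4 = {2, 3, 4, 5, 8}
Tree: B1–B2, B2–B3, B2–B4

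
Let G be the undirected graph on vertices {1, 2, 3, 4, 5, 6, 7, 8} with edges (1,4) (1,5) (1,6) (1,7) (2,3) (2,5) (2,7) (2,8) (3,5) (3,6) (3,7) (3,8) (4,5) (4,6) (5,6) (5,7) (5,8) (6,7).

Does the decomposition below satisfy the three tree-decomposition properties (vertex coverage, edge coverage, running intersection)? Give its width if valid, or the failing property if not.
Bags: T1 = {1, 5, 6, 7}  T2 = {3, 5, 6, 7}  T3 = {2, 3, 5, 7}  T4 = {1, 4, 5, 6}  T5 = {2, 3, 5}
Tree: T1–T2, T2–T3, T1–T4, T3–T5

A tree decomposition must satisfy three properties: every vertex lies in some bag; for every edge, both endpoints lie together in some bag; and for every vertex, the bags containing it form a connected subtree. Here vertex 8 appears in no bag, so the decomposition is invalid.

No — vertex 8 appears in no bag.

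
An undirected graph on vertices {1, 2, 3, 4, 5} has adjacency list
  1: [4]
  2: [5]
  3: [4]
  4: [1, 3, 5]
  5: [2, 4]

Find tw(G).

A width-1 tree decomposition is:
Bags: B1 = {1, 4}  B2 = {3, 4}  B3 = {4, 5}  B4 = {2, 5}
Tree: B1–B2, B1–B3, B3–B4
The largest bag has 2 vertices, giving width 1; this decomposition certifies tw(G) ≤ 1. G has an edge, so its treewidth is at least 1. The upper and lower bounds meet at 1, so that is the treewidth.

1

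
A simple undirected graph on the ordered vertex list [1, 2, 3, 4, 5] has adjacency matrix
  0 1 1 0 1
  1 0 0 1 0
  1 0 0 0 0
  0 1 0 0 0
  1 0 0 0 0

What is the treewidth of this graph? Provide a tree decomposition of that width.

Treewidth 1.
One optimal decomposition is:
Bags: B1 = {1, 2}  B2 = {1, 5}  B3 = {2, 4}  B4 = {1, 3}
Tree: B1–B2, B1–B3, B2–B4

Each bag holds 2 vertices, so the decomposition has width 1, which upper-bounds the treewidth. Any graph with an edge has treewidth ≥ 1, and G has the edge 2–1. The upper and lower bounds meet at 1, so that is the treewidth.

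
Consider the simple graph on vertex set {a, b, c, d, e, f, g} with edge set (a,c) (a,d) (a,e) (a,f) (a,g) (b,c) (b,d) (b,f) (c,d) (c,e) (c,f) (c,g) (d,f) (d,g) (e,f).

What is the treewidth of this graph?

A width-3 tree decomposition is:
Bags: B1 = {a, c, e, f}  B2 = {a, c, d, f}  B3 = {a, c, d, g}  B4 = {b, c, d, f}
Tree: B1–B2, B2–B3, B2–B4
Every bag has size at most 4, so the width is 4 − 1 = 3 and tw(G) ≤ 3. Conversely, {a, c, d, g} is a clique of size 4, and the vertices of any clique must share a bag in every tree decomposition; so some bag has ≥ 4 vertices and tw(G) ≥ 3. Therefore the treewidth is 3.

3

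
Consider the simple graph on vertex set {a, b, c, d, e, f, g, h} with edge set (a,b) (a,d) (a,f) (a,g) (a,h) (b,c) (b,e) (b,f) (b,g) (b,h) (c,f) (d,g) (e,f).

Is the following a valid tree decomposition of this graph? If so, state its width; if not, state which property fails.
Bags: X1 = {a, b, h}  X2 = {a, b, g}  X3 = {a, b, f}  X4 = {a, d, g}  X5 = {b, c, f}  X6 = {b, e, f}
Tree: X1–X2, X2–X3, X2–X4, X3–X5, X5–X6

Vertex coverage: the bags together contain {a, b, c, d, e, f, g, h}, the full vertex set. Edge coverage: each edge of G has both endpoints in at least one bag. Running intersection: for every vertex, the bags containing it form a connected subtree. All three properties hold, so this is a valid tree decomposition of width max|bag| − 1 = 2, and hence tw(G) ≤ 2.

Yes; width 2.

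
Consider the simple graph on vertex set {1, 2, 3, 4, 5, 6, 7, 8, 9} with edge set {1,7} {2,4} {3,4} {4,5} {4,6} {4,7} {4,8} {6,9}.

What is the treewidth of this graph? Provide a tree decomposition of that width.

Treewidth 1.
One such decomposition:
Bags: B1 = {4, 5}  B2 = {4, 7}  B3 = {3, 4}  B4 = {4, 8}  B5 = {1, 7}  B6 = {4, 6}  B7 = {2, 4}  B8 = {6, 9}
Tree: B1–B2, B2–B3, B2–B4, B2–B5, B1–B6, B2–B7, B6–B8

The largest bag has 2 vertices, giving width 1; this decomposition certifies tw(G) ≤ 1. G has an edge, so its treewidth is at least 1. The upper and lower bounds meet at 1, so that is the treewidth.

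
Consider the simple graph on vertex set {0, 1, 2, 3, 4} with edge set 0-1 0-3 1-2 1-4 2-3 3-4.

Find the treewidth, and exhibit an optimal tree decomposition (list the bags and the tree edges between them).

The largest bag has 3 vertices, giving width 2; this decomposition certifies tw(G) ≤ 2. The edges 0–1–4–3–0 form a cycle, so G is not a tree and its treewidth is at least 2. Combining the bounds, tw(G) = 2.

Treewidth 2.
One optimal decomposition is:
Bags: B1 = {0, 1, 3}  B2 = {1, 3, 4}  B3 = {1, 2, 3}
Tree: B1–B2, B2–B3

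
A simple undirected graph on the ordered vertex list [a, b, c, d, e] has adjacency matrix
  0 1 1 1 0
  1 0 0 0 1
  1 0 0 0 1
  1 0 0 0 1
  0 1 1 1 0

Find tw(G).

2

A width-2 tree decomposition is:
Bags: B1 = {a, b, e}  B2 = {a, c, e}  B3 = {a, d, e}
Tree: B1–B2, B2–B3
The largest bag has 3 vertices, giving width 2; this decomposition certifies tw(G) ≤ 2. Since b–a–c–e–b is a cycle in G, G is not acyclic. Forests are exactly the graphs of treewidth ≤ 1, so tw(G) ≥ 2. Therefore the treewidth is 2.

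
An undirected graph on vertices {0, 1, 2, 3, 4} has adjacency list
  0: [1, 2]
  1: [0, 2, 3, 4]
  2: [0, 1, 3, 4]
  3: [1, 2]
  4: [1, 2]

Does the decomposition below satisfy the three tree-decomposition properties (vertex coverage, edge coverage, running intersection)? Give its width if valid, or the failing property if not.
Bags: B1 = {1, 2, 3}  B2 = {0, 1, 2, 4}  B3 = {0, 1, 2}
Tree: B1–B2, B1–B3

No — bags containing vertex 0 are not connected in the tree.

A tree decomposition must satisfy three properties: every vertex lies in some bag; for every edge, both endpoints lie together in some bag; and for every vertex, the bags containing it form a connected subtree. Here bags containing vertex 0 are not connected in the tree, so the decomposition is invalid.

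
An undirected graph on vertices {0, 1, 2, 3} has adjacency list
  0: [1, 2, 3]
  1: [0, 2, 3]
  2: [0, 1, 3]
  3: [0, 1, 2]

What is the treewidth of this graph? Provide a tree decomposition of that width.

Treewidth 3.
One such decomposition:
Bags: B1 = {0, 1, 2, 3}
Tree: (single bag)

A single bag containing all 4 vertices is trivially a valid decomposition of width 3. On the other hand G contains the 4-clique {0, 1, 2, 3}. A clique must lie in a single bag of any decomposition, so no decomposition can have width below 3. Hence tw(G) = 3 exactly.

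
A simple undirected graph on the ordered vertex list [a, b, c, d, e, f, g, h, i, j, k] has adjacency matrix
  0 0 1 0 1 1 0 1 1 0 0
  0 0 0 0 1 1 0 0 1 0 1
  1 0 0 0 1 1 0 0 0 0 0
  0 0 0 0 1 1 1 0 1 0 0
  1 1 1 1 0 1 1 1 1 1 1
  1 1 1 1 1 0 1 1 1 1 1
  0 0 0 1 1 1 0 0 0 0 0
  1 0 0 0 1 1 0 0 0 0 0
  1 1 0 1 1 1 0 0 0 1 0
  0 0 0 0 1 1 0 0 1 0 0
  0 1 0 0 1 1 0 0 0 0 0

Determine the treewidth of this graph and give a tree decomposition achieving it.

The largest bag has 4 vertices, giving width 3; this decomposition certifies tw(G) ≤ 3. Conversely, {d, e, f, g} is a clique of size 4, and the vertices of any clique must share a bag in every tree decomposition; so some bag has ≥ 4 vertices and tw(G) ≥ 3. Hence tw(G) = 3 exactly.

Treewidth 3.
One optimal decomposition is:
Bags: B1 = {a, e, f, i}  B2 = {d, e, f, i}  B3 = {e, f, i, j}  B4 = {b, e, f, i}  B5 = {b, e, f, k}  B6 = {d, e, f, g}  B7 = {a, e, f, h}  B8 = {a, c, e, f}
Tree: B1–B2, B2–B3, B2–B4, B4–B5, B2–B6, B1–B7, B1–B8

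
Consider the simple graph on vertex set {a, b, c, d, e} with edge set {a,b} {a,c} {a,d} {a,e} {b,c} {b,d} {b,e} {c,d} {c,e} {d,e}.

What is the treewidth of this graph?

A width-4 tree decomposition is:
Bags: B1 = {a, b, c, d, e}
Tree: (single bag)
A single bag containing all 5 vertices is trivially a valid decomposition of width 4. On the other hand G contains the 5-clique {a, b, c, d, e}. A clique must lie in a single bag of any decomposition, so no decomposition can have width below 4. Therefore the treewidth is 4.

4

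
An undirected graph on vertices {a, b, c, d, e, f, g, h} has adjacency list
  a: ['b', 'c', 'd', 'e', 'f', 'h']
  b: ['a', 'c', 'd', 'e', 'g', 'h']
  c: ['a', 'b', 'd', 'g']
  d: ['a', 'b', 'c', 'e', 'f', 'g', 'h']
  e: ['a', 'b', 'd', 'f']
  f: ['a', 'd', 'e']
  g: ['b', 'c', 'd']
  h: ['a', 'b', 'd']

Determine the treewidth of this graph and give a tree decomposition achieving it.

Treewidth 3.
One optimal decomposition is:
Bags: B1 = {a, b, d, e}  B2 = {a, d, e, f}  B3 = {a, b, c, d}  B4 = {b, c, d, g}  B5 = {a, b, d, h}
Tree: B1–B2, B1–B3, B3–B4, B1–B5

The largest bag has 4 vertices, giving width 3; this decomposition certifies tw(G) ≤ 3. Conversely, {a, d, e, f} is a clique of size 4, and the vertices of any clique must share a bag in every tree decomposition; so some bag has ≥ 4 vertices and tw(G) ≥ 3. Therefore the treewidth is 3.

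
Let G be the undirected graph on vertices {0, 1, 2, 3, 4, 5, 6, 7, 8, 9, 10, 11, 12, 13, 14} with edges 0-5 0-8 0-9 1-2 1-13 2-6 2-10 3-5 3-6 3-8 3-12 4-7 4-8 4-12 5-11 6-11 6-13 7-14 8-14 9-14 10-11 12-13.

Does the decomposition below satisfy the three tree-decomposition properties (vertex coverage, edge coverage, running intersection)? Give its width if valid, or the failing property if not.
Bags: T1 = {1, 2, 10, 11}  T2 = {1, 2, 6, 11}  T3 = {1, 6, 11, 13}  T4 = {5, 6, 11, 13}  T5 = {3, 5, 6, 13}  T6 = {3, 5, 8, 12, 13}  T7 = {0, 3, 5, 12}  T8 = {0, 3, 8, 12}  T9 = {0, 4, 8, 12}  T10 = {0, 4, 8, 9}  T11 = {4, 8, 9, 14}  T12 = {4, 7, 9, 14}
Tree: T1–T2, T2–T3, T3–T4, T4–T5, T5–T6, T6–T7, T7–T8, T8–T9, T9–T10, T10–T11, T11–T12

A tree decomposition must satisfy three properties: every vertex lies in some bag; for every edge, both endpoints lie together in some bag; and for every vertex, the bags containing it form a connected subtree. Here bags containing vertex 8 are not connected in the tree, so the decomposition is invalid.

No — bags containing vertex 8 are not connected in the tree.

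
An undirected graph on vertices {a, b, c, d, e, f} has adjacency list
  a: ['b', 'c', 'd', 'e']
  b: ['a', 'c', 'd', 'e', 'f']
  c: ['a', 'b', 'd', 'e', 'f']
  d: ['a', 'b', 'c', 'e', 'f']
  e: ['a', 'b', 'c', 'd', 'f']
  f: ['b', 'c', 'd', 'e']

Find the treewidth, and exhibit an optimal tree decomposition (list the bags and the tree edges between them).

Treewidth 4.
One optimal decomposition is:
Bags: B1 = {b, c, d, e, f}  B2 = {a, b, c, d, e}
Tree: B1–B2

Every bag has size at most 5, so the width is 5 − 1 = 4 and tw(G) ≤ 4. Conversely, {b, c, d, e, f} is a clique of size 5, and the vertices of any clique must share a bag in every tree decomposition; so some bag has ≥ 5 vertices and tw(G) ≥ 4. Therefore the treewidth is 4.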